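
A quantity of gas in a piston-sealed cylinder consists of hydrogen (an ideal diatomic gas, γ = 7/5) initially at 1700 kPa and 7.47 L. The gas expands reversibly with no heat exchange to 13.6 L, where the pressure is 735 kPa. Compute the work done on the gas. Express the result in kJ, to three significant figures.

Adiabatic: W = (P₁V₁ − P₂V₂)/(γ − 1) with γ = 7/5.
P₁V₁ = 12699 J, P₂V₂ = 9996 J.
W = (12699 − 9996) / 0.4 = 6758 J.
Work on gas = −W_by = -6758 J.

W ≈ -6.76 kJ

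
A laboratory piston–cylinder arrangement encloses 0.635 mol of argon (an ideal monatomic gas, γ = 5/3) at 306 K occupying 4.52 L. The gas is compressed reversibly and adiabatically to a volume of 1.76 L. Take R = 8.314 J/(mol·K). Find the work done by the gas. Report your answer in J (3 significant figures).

W ≈ -2120 J

Adiabatic: TV^(γ−1) = const with γ = 5/3.
T₂ = T₁ (V₁/V₂)^(γ−1) = 306 × (4.52/1.76)^0.667 = 306 × 1.875 = 573.9 K.
W_by = nCᵥ(T₁ − T₂) = (0.635)(12.47)(306 − 573.9) = -2121 J.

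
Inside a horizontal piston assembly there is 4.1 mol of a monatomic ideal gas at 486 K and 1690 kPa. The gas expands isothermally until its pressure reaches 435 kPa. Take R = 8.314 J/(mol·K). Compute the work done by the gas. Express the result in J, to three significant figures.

Isothermal process: W = nRT ln(V₂/V₁) = nRT ln(P₁/P₂).
W = (4.1)(8.314)(486) × ln(1690/435)
  = 16566 × ln(3.885) = 16566 × 1.357
W_by_gas = 22483 J.

W ≈ 22500 J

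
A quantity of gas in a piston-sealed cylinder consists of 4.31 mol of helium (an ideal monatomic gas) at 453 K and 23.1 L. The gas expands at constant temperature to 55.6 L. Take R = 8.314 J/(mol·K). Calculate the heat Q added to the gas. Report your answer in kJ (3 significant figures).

Q ≈ 14.3 kJ

Isothermal ⇒ ΔU = 0, so Q = W = nRT ln(V₂/V₁).
Q = (4.31)(8.314)(453) ln(55.6/23.1) = 16233 × 0.8784 = 14258 J.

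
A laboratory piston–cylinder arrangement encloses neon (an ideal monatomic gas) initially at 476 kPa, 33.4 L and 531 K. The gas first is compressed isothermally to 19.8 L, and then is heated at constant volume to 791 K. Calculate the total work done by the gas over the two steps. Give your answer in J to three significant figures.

Step 1 (isothermal): W = P₁V₁ ln(V₂/V₁) = (15898) ln(19.8/33.4) = -8313 J.
Step 2 (isochoric): W = 0 (constant volume).
W_total = -8313 + 0 = -8313 J.

W_total ≈ -8310 J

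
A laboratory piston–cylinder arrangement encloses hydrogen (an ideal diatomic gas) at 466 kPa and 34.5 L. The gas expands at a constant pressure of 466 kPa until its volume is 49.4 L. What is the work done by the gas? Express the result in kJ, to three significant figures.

W ≈ 6.94 kJ

Isobaric: W = P ΔV.
W = (466 kPa)(49.4 − 34.5 L) = (466)(14.9) = 6943 J.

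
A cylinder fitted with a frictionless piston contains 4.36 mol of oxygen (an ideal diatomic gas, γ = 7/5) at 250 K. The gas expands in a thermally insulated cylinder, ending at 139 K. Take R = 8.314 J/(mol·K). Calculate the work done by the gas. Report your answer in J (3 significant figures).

Adiabatic ⇒ Q = 0, so W_by = −ΔU = nCᵥ(T₁ − T₂).
Cᵥ = 5R/2 = 20.79 J/(mol·K).
W = (4.36)(20.79)(250 − 139) = 10059 J.

W ≈ 10100 J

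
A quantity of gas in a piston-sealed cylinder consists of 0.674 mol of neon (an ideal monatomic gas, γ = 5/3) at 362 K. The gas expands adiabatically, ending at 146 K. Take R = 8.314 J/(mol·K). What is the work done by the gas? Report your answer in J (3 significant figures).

W ≈ 1820 J

Adiabatic ⇒ Q = 0, so W_by = −ΔU = nCᵥ(T₁ − T₂).
Cᵥ = 3R/2 = 12.47 J/(mol·K).
W = (0.674)(12.47)(362 − 146) = 1816 J.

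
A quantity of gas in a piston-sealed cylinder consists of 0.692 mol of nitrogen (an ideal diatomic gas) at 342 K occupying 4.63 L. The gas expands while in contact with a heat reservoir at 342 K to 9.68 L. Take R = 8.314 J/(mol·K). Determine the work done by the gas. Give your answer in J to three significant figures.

W ≈ 1450 J

Isothermal: W = nRT ln(V₂/V₁).
W = (0.692)(8.314)(342) × ln(9.68/4.63)
  = 1968 × 0.7375
W_by_gas = 1451 J.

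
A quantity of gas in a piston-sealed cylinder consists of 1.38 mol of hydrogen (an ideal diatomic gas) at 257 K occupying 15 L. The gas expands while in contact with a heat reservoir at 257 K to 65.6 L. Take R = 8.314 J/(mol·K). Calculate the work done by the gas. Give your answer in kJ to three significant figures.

Isothermal: W = nRT ln(V₂/V₁).
W = (1.38)(8.314)(257) × ln(65.6/15)
  = 2949 × 1.476
W_by_gas = 4351 J.

W ≈ 4.35 kJ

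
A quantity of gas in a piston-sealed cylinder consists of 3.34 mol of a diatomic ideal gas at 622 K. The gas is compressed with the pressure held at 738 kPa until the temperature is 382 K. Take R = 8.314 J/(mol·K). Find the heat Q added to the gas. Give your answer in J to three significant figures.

Q ≈ -23300 J

Isobaric: W = nRΔT = (3.34)(8.314)(-240) = -6665 J.
ΔU = nCᵥΔT with Cᵥ = 5R/2: ΔU = (3.34)(20.79)(-240) = -16661 J.
Q = ΔU + W = -16661 − 6665 = -23326 J.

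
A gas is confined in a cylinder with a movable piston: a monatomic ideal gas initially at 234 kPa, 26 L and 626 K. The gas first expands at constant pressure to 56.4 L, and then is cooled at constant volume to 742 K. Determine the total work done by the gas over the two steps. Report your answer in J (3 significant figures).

Step 1 (isobaric): W = PΔV = (234 kPa)(56.4 − 26 L) = 7114 J.
Step 2 (isochoric): W = 0 (constant volume).
W_total = 7114 + 0 = 7114 J.

W_total ≈ 7110 J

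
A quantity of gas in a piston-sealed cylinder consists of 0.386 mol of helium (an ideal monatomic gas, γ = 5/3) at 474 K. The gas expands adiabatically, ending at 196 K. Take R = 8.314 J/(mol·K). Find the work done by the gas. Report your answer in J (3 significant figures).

W ≈ 1340 J

Adiabatic ⇒ Q = 0, so W_by = −ΔU = nCᵥ(T₁ − T₂).
Cᵥ = 3R/2 = 12.47 J/(mol·K).
W = (0.386)(12.47)(474 − 196) = 1338 J.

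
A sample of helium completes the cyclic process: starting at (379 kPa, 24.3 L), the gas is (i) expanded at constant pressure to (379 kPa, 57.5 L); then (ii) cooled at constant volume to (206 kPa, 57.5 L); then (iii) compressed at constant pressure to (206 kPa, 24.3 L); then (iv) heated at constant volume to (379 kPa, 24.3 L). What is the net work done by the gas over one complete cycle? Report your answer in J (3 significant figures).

W_net ≈ 5740 J

Constant-volume legs do no work.
W(i) = (379)(57.5 − 24.3) = 12583 J; W(iii) = (206)(24.3 − 57.5) = -6839 J.
W_net = 12583 − 6839 = 5744 J (the clockwise enclosed area).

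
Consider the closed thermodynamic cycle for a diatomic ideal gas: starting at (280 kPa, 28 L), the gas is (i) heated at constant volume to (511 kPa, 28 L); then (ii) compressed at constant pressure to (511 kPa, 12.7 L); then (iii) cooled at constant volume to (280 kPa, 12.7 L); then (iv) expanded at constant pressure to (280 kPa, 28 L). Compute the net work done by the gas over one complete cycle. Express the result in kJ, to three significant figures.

W_net ≈ -3.53 kJ

Constant-volume legs do no work.
W(ii) = (511)(12.7 − 28) = -7818 J; W(iv) = (280)(28 − 12.7) = 4284 J.
W_net = -7818 + 4284 = -3534 J (the counter-clockwise enclosed area).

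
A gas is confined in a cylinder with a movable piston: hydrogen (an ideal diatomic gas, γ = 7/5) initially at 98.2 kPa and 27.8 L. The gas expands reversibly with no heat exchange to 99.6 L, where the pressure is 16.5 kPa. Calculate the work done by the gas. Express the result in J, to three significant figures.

W ≈ 2720 J

Adiabatic: W = (P₁V₁ − P₂V₂)/(γ − 1) with γ = 7/5.
P₁V₁ = 2730 J, P₂V₂ = 1643 J.
W = (2730 − 1643) / 0.4 = 2716 J.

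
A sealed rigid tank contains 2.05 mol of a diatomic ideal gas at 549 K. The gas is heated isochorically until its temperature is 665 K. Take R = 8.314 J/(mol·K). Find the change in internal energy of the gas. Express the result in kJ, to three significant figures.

ΔU ≈ 4.94 kJ

Constant volume ⇒ W = 0, so Q = ΔU = nCᵥΔT with Cᵥ = 5R/2 = 20.79 J/(mol·K).
ΔU = (2.05)(20.79)(665 − 549) = 4943 J.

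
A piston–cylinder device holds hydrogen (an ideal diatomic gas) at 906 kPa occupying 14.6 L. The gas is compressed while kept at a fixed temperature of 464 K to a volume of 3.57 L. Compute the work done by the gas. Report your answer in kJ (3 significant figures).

Isothermal: W = nRT ln(V₂/V₁) = P₁V₁ ln(V₂/V₁).
P₁V₁ = (906 kPa)(14.6 L) = 13228 J.
W = 13228 × ln(3.57/14.6) = 13228 × -1.408
W_by_gas = -18630 J.

W ≈ -18.6 kJ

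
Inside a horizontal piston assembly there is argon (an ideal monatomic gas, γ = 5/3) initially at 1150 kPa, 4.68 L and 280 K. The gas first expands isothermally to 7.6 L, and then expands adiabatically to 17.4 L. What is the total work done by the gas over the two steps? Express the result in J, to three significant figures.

W_total ≈ 6040 J

Step 1 (isothermal): W = P₁V₁ ln(V₂/V₁) = (5382) ln(7.6/4.68) = 2609 J.
After step 1: P = 708.2 kPa, V = 7.6 L, T = 280 K.
Step 2 (adiabatic): W = (P₁V₁ − P₂V₂)/(γ−1) = (5382 − 3098)/0.667 = 3426 J.
W_total = 2609 + 3426 = 6035 J.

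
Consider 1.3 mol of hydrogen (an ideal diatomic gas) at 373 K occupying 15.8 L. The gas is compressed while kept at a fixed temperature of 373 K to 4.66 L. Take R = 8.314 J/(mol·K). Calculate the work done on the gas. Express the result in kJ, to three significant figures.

Isothermal: W = nRT ln(V₂/V₁).
W = (1.3)(8.314)(373) × ln(4.66/15.8)
  = 4031 × -1.221
W_by_gas = -4922 J; work on gas = −W_by = 4922 J.

W ≈ 4.92 kJ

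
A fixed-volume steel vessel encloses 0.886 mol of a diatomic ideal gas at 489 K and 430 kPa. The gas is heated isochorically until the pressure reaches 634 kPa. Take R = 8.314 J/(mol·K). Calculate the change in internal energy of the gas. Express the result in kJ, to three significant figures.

ΔU ≈ 4.27 kJ

Constant volume ⇒ W = 0, so Q = ΔU = nCᵥΔT with Cᵥ = 5R/2 = 20.79 J/(mol·K).
At constant V, T₂/T₁ = P₂/P₁ ⇒ ΔT = T₁(P₂/P₁ − 1) = 489·(634/430 − 1) = 232 K.
ΔU = (0.886)(20.79)(232) = 4272 J.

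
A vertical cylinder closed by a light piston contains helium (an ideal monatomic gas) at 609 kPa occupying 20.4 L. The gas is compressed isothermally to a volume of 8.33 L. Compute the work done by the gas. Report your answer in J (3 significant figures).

W ≈ -11100 J

Isothermal: W = nRT ln(V₂/V₁) = P₁V₁ ln(V₂/V₁).
P₁V₁ = (609 kPa)(20.4 L) = 12424 J.
W = 12424 × ln(8.33/20.4) = 12424 × -0.8957
W_by_gas = -11127 J.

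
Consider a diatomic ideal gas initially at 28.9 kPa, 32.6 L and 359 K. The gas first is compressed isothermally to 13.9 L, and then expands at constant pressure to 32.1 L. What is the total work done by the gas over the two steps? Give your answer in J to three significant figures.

Step 1 (isothermal): W = P₁V₁ ln(V₂/V₁) = (942.1) ln(13.9/32.6) = -803.1 J.
After step 1: P = 67.78 kPa, V = 13.9 L, T = 359 K.
Step 2 (isobaric): W = PΔV = (67.78 kPa)(32.1 − 13.9 L) = 1234 J.
W_total = -803.1 + 1234 = 430.5 J.

W_total ≈ 430 J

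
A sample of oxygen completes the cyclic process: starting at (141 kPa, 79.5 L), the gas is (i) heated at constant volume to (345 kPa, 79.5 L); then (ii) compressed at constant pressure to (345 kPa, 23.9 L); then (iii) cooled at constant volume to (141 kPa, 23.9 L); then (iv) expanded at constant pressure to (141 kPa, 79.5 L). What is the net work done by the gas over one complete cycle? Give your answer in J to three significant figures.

Constant-volume legs do no work.
W(ii) = (345)(23.9 − 79.5) = -19182 J; W(iv) = (141)(79.5 − 23.9) = 7840 J.
W_net = -19182 + 7840 = -11342 J (the counter-clockwise enclosed area).

W_net ≈ -11300 J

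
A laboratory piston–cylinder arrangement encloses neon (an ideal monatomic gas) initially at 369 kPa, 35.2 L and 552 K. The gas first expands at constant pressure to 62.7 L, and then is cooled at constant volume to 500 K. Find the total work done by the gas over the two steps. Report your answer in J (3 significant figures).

W_total ≈ 10100 J

Step 1 (isobaric): W = PΔV = (369 kPa)(62.7 − 35.2 L) = 10148 J.
Step 2 (isochoric): W = 0 (constant volume).
W_total = 10148 + 0 = 10148 J.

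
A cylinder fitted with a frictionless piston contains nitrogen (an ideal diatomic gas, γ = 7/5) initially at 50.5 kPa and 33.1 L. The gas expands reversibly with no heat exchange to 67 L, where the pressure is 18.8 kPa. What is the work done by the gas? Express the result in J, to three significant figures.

W ≈ 1030 J

Adiabatic: W = (P₁V₁ − P₂V₂)/(γ − 1) with γ = 7/5.
P₁V₁ = 1672 J, P₂V₂ = 1260 J.
W = (1672 − 1260) / 0.4 = 1030 J.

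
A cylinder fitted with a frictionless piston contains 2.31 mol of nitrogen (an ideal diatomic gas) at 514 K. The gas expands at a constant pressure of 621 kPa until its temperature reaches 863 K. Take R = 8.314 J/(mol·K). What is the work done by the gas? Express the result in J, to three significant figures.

W ≈ 6700 J

Isobaric: W = P ΔV = nR ΔT.
W = (2.31)(8.314)(863 − 514) = 6703 J.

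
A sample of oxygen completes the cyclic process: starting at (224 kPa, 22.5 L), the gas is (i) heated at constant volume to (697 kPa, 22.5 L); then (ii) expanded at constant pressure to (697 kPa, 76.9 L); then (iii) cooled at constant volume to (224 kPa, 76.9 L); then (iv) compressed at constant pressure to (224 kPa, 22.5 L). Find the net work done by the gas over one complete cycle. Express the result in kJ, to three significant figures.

Constant-volume legs do no work.
W(ii) = (697)(76.9 − 22.5) = 37917 J; W(iv) = (224)(22.5 − 76.9) = -12186 J.
W_net = 37917 − 12186 = 25731 J (the clockwise enclosed area).

W_net ≈ 25.7 kJ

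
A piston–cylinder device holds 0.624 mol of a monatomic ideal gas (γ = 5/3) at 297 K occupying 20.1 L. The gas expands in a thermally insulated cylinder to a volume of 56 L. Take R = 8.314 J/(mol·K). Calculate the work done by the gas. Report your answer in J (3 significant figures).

Adiabatic: TV^(γ−1) = const with γ = 5/3.
T₂ = T₁ (V₁/V₂)^(γ−1) = 297 × (20.1/56)^0.667 = 297 × 0.5051 = 150 K.
W_by = nCᵥ(T₁ − T₂) = (0.624)(12.47)(297 − 150) = 1144 J.

W ≈ 1140 J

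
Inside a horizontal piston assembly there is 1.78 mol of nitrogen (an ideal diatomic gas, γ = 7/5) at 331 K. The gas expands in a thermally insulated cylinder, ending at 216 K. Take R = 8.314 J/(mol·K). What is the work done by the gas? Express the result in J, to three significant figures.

W ≈ 4250 J

Adiabatic ⇒ Q = 0, so W_by = −ΔU = nCᵥ(T₁ − T₂).
Cᵥ = 5R/2 = 20.79 J/(mol·K).
W = (1.78)(20.79)(331 − 216) = 4255 J.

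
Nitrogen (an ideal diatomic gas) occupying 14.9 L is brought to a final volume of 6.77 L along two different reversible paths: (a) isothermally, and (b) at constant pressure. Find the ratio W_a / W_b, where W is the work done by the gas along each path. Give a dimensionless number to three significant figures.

Path (a) isothermal: W = P₁V₁ ln(V₂/V₁) → W_a/(P₁V₁) = -0.7889.
Path (b) isobaric: W = P₁(V₂ − V₁) → W_b/(P₁V₁) = -0.5456.
W_a / W_b = -0.7889 / -0.5456 = 1.446.

W_a / W_b ≈ 1.45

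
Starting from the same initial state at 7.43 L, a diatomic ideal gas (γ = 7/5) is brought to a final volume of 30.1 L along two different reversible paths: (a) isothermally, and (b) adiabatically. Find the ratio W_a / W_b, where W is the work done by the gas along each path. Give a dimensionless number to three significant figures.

W_a / W_b ≈ 1.31

Path (a) isothermal: W = P₁V₁ ln(V₂/V₁) → W_a/(P₁V₁) = 1.399.
Path (b) adiabatic: W = P₁V₁(1 − (V₁/V₂)^(γ−1))/(γ−1) → W_b/(P₁V₁) = 1.071.
W_a / W_b = 1.399 / 1.071 = 1.306.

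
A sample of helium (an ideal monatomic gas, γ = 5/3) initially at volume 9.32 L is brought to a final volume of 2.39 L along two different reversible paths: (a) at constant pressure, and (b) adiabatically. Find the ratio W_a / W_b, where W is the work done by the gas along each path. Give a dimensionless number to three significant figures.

Path (a) isobaric: W = P₁(V₂ − V₁) → W_a/(P₁V₁) = -0.7436.
Path (b) adiabatic: W = P₁V₁(1 − (V₁/V₂)^(γ−1))/(γ−1) → W_b/(P₁V₁) = -2.216.
W_a / W_b = -0.7436 / -2.216 = 0.3355.

W_a / W_b ≈ 0.336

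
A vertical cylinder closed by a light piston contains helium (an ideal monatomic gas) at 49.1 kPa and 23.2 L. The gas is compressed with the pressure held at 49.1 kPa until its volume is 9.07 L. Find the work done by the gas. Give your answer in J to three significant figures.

W ≈ -694 J

Isobaric: W = P ΔV.
W = (49.1 kPa)(9.07 − 23.2 L) = (49.1)(-14.13) = -693.8 J.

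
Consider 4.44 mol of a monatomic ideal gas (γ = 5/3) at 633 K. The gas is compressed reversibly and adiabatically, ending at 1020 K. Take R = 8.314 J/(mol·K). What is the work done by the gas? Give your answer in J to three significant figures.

W ≈ -21400 J

Adiabatic ⇒ Q = 0, so W_by = −ΔU = nCᵥ(T₁ − T₂).
Cᵥ = 3R/2 = 12.47 J/(mol·K).
W = (4.44)(12.47)(633 − 1020) = -21429 J.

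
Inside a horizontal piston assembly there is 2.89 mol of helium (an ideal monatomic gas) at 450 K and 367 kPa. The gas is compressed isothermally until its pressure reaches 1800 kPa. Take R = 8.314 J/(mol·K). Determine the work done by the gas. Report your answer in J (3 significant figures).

W ≈ -17200 J

Isothermal process: W = nRT ln(V₂/V₁) = nRT ln(P₁/P₂).
W = (2.89)(8.314)(450) × ln(367/1800)
  = 10812 × ln(0.2039) = 10812 × -1.59
W_by_gas = -17194 J.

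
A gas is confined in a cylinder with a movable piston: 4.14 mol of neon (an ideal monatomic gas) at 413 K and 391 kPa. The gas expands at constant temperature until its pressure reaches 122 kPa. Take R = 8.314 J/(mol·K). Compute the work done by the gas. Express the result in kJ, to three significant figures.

W ≈ 16.6 kJ

Isothermal process: W = nRT ln(V₂/V₁) = nRT ln(P₁/P₂).
W = (4.14)(8.314)(413) × ln(391/122)
  = 14215 × ln(3.205) = 14215 × 1.165
W_by_gas = 16557 J.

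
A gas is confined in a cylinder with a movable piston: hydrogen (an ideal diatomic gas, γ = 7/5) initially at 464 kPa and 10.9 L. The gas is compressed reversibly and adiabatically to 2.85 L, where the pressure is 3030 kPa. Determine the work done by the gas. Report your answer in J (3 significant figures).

W ≈ -8940 J

Adiabatic: W = (P₁V₁ − P₂V₂)/(γ − 1) with γ = 7/5.
P₁V₁ = 5058 J, P₂V₂ = 8636 J.
W = (5058 − 8636) / 0.4 = -8945 J.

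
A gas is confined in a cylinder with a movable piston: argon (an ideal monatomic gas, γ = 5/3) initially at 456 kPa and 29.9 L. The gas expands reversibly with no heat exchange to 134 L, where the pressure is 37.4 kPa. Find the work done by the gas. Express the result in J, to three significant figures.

W ≈ 12900 J

Adiabatic: W = (P₁V₁ − P₂V₂)/(γ − 1) with γ = 5/3.
P₁V₁ = 13634 J, P₂V₂ = 5012 J.
W = (13634 − 5012) / 0.6667 = 12934 J.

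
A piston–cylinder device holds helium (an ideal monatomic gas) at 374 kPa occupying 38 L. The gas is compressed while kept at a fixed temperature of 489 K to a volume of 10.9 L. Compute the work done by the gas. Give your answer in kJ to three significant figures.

Isothermal: W = nRT ln(V₂/V₁) = P₁V₁ ln(V₂/V₁).
P₁V₁ = (374 kPa)(38 L) = 14212 J.
W = 14212 × ln(10.9/38) = 14212 × -1.249
W_by_gas = -17748 J.

W ≈ -17.7 kJ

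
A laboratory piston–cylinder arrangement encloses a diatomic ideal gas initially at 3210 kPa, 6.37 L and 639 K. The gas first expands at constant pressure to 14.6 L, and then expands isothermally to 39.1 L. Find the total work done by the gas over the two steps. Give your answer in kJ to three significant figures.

Step 1 (isobaric): W = PΔV = (3210 kPa)(14.6 − 6.37 L) = 26418 J.
After step 1: P = 3210 kPa, V = 14.6 L, T = 1465 K.
Step 2 (isothermal): W = P₁V₁ ln(V₂/V₁) = (46866) ln(39.1/14.6) = 46168 J.
W_total = 26418 + 46168 = 72586 J.

W_total ≈ 72.6 kJ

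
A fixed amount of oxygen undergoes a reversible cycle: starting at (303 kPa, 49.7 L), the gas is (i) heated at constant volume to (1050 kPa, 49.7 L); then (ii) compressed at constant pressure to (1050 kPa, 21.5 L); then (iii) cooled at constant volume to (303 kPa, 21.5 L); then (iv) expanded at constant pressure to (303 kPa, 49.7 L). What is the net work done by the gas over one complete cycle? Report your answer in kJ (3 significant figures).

Constant-volume legs do no work.
W(ii) = (1050)(21.5 − 49.7) = -29610 J; W(iv) = (303)(49.7 − 21.5) = 8545 J.
W_net = -29610 + 8545 = -21065 J (the counter-clockwise enclosed area).

W_net ≈ -21.1 kJ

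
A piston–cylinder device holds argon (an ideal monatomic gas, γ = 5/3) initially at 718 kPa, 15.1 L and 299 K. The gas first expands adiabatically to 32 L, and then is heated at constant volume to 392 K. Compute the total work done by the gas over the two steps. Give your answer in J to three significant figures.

Step 1 (adiabatic): W = (P₁V₁ − P₂V₂)/(γ−1) = (10842 − 6571)/0.667 = 6406 J.
Step 2 (isochoric): W = 0 (constant volume).
W_total = 6406 + 0 = 6406 J.

W_total ≈ 6410 J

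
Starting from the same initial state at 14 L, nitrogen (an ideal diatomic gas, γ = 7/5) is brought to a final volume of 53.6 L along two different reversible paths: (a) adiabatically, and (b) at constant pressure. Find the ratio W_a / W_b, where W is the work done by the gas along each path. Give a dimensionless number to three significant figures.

Path (a) adiabatic: W = P₁V₁(1 − (V₁/V₂)^(γ−1))/(γ−1) → W_a/(P₁V₁) = 1.039.
Path (b) isobaric: W = P₁(V₂ − V₁) → W_b/(P₁V₁) = 2.829.
W_a / W_b = 1.039 / 2.829 = 0.3672.

W_a / W_b ≈ 0.367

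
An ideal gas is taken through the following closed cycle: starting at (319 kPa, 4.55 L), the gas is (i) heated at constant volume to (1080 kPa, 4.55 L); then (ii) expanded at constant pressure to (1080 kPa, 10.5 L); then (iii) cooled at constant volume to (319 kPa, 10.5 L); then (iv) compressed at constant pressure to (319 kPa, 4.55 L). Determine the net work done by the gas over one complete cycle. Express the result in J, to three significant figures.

W_net ≈ 4530 J

Constant-volume legs do no work.
W(ii) = (1080)(10.5 − 4.55) = 6426 J; W(iv) = (319)(4.55 − 10.5) = -1898 J.
W_net = 6426 − 1898 = 4528 J (the clockwise enclosed area).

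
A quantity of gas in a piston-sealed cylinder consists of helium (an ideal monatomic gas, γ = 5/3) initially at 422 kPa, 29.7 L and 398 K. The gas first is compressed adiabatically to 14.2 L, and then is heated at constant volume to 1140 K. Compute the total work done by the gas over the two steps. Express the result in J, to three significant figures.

Step 1 (adiabatic): W = (P₁V₁ − P₂V₂)/(γ−1) = (12533 − 20498)/0.667 = -11947 J.
Step 2 (isochoric): W = 0 (constant volume).
W_total = -11947 + 0 = -11947 J.

W_total ≈ -11900 J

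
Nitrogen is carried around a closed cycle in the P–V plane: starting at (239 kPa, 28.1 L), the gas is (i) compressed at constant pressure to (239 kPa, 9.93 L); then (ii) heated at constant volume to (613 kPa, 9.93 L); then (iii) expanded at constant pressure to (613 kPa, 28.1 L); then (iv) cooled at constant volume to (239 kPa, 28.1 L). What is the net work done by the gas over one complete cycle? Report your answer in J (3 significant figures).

Constant-volume legs do no work.
W(i) = (239)(9.93 − 28.1) = -4343 J; W(iii) = (613)(28.1 − 9.93) = 11138 J.
W_net = -4343 + 11138 = 6796 J (the clockwise enclosed area).

W_net ≈ 6800 J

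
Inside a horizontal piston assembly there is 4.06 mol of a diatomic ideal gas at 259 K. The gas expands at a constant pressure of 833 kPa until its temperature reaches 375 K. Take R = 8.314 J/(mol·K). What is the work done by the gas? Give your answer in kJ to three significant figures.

Isobaric: W = P ΔV = nR ΔT.
W = (4.06)(8.314)(375 − 259) = 3916 J.

W ≈ 3.92 kJ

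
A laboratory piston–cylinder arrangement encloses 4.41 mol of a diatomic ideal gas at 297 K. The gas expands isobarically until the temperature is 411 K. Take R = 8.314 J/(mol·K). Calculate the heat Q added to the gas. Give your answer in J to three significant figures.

Isobaric: W = nRΔT = (4.41)(8.314)(114) = 4180 J.
ΔU = nCᵥΔT with Cᵥ = 5R/2: ΔU = (4.41)(20.79)(114) = 10449 J.
Q = ΔU + W = 10449 + 4180 = 14629 J.

Q ≈ 14600 J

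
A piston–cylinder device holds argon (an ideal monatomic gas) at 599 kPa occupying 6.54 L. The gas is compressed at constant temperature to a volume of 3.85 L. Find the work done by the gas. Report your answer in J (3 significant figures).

Isothermal: W = nRT ln(V₂/V₁) = P₁V₁ ln(V₂/V₁).
P₁V₁ = (599 kPa)(6.54 L) = 3917 J.
W = 3917 × ln(3.85/6.54) = 3917 × -0.5299
W_by_gas = -2076 J.

W ≈ -2080 J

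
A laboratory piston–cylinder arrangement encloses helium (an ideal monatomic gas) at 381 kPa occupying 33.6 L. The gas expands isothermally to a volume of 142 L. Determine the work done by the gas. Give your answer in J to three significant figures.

W ≈ 18500 J

Isothermal: W = nRT ln(V₂/V₁) = P₁V₁ ln(V₂/V₁).
P₁V₁ = (381 kPa)(33.6 L) = 12802 J.
W = 12802 × ln(142/33.6) = 12802 × 1.441
W_by_gas = 18451 J.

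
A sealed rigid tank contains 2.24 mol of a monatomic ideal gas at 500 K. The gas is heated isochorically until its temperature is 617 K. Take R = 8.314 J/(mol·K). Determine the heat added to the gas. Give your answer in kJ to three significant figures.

Constant volume ⇒ W = 0, so Q = ΔU = nCᵥΔT with Cᵥ = 3R/2 = 12.47 J/(mol·K).
ΔU = (2.24)(12.47)(617 − 500) = 3268 J.

Q ≈ 3.27 kJ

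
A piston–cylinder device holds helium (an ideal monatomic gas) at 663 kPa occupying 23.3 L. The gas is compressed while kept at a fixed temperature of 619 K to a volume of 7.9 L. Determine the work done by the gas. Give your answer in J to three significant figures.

W ≈ -16700 J

Isothermal: W = nRT ln(V₂/V₁) = P₁V₁ ln(V₂/V₁).
P₁V₁ = (663 kPa)(23.3 L) = 15448 J.
W = 15448 × ln(7.9/23.3) = 15448 × -1.082
W_by_gas = -16708 J.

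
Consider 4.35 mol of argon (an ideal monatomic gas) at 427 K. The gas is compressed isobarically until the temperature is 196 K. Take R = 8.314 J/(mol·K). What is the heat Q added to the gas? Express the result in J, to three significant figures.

Q ≈ -20900 J

Isobaric: W = nRΔT = (4.35)(8.314)(-231) = -8354 J.
ΔU = nCᵥΔT with Cᵥ = 3R/2: ΔU = (4.35)(12.47)(-231) = -12531 J.
Q = ΔU + W = -12531 − 8354 = -20886 J.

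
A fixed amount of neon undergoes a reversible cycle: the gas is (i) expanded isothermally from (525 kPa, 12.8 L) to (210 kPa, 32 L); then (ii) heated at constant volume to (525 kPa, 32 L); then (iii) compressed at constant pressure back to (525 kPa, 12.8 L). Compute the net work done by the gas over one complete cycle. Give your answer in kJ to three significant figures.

Leg (i): W = PᵢVᵢ ln(V_f/Vᵢ) = (6720) ln(32/12.8) = 6157 J.
Leg (ii): W = 0.
Leg (iii): W = PΔV = (525)(12.8 − 32) = -10080 J.
W_net = 6157 − 10080 = -3923 J.

W_net ≈ -3.92 kJ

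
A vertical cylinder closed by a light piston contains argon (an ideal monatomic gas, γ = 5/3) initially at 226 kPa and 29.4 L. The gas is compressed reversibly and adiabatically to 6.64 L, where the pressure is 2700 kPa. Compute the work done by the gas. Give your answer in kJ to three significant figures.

W ≈ -16.9 kJ

Adiabatic: W = (P₁V₁ − P₂V₂)/(γ − 1) with γ = 5/3.
P₁V₁ = 6644 J, P₂V₂ = 17928 J.
W = (6644 − 17928) / 0.6667 = -16925 J.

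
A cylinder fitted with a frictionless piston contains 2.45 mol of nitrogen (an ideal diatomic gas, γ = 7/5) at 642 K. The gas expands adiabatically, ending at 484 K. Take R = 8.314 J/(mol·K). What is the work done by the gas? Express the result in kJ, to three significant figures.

W ≈ 8.05 kJ

Adiabatic ⇒ Q = 0, so W_by = −ΔU = nCᵥ(T₁ − T₂).
Cᵥ = 5R/2 = 20.79 J/(mol·K).
W = (2.45)(20.79)(642 − 484) = 8046 J.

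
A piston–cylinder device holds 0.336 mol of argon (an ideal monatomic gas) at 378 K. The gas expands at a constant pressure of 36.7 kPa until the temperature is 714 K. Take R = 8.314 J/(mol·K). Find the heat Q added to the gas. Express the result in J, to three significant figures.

Isobaric: W = nRΔT = (0.336)(8.314)(336) = 938.6 J.
ΔU = nCᵥΔT with Cᵥ = 3R/2: ΔU = (0.336)(12.47)(336) = 1408 J.
Q = ΔU + W = 1408 + 938.6 = 2347 J.

Q ≈ 2350 J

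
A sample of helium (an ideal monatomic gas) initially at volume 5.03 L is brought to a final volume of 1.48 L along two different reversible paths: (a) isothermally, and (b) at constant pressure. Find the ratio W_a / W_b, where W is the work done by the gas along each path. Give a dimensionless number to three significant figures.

W_a / W_b ≈ 1.73

Path (a) isothermal: W = P₁V₁ ln(V₂/V₁) → W_a/(P₁V₁) = -1.223.
Path (b) isobaric: W = P₁(V₂ − V₁) → W_b/(P₁V₁) = -0.7058.
W_a / W_b = -1.223 / -0.7058 = 1.733.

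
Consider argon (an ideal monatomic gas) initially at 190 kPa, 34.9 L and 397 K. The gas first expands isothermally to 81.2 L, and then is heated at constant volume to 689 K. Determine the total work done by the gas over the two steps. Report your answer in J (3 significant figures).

W_total ≈ 5600 J

Step 1 (isothermal): W = P₁V₁ ln(V₂/V₁) = (6631) ln(81.2/34.9) = 5599 J.
Step 2 (isochoric): W = 0 (constant volume).
W_total = 5599 + 0 = 5599 J.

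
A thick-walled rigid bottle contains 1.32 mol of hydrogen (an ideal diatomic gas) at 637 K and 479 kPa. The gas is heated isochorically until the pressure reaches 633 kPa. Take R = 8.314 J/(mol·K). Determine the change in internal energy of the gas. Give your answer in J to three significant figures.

ΔU ≈ 5620 J

Constant volume ⇒ W = 0, so Q = ΔU = nCᵥΔT with Cᵥ = 5R/2 = 20.79 J/(mol·K).
At constant V, T₂/T₁ = P₂/P₁ ⇒ ΔT = T₁(P₂/P₁ − 1) = 637·(633/479 − 1) = 204.8 K.
ΔU = (1.32)(20.79)(204.8) = 5619 J.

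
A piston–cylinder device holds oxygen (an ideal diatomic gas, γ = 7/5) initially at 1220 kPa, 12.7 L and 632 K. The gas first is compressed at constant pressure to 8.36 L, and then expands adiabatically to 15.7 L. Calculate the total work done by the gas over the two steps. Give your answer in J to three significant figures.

Step 1 (isobaric): W = PΔV = (1220 kPa)(8.36 − 12.7 L) = -5295 J.
After step 1: P = 1220 kPa, V = 8.36 L, T = 416 K.
Step 2 (adiabatic): W = (P₁V₁ − P₂V₂)/(γ−1) = (10199 − 7927)/0.4 = 5681 J.
W_total = -5295 + 5681 = 386.6 J.

W_total ≈ 387 J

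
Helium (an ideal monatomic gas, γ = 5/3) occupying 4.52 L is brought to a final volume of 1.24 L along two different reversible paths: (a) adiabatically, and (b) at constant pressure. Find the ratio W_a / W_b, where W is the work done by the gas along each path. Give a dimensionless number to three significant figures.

Path (a) adiabatic: W = P₁V₁(1 − (V₁/V₂)^(γ−1))/(γ−1) → W_a/(P₁V₁) = -2.053.
Path (b) isobaric: W = P₁(V₂ − V₁) → W_b/(P₁V₁) = -0.7257.
W_a / W_b = -2.053 / -0.7257 = 2.829.

W_a / W_b ≈ 2.83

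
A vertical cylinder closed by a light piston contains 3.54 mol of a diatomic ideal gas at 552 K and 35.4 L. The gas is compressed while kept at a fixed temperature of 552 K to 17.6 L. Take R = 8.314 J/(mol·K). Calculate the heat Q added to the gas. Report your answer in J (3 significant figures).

Q ≈ -11400 J

Isothermal ⇒ ΔU = 0, so Q = W = nRT ln(V₂/V₁).
Q = (3.54)(8.314)(552) ln(17.6/35.4) = 16246 × -0.6988 = -11353 J.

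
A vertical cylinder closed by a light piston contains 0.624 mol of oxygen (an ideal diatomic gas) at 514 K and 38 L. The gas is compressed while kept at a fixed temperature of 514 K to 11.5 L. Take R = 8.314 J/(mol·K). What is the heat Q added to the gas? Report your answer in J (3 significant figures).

Q ≈ -3190 J

Isothermal ⇒ ΔU = 0, so Q = W = nRT ln(V₂/V₁).
Q = (0.624)(8.314)(514) ln(11.5/38) = 2667 × -1.195 = -3187 J.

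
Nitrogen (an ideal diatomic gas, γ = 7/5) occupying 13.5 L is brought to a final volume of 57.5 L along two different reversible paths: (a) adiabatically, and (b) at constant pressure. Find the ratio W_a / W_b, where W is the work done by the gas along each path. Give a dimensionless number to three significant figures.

Path (a) adiabatic: W = P₁V₁(1 − (V₁/V₂)^(γ−1))/(γ−1) → W_a/(P₁V₁) = 1.1.
Path (b) isobaric: W = P₁(V₂ − V₁) → W_b/(P₁V₁) = 3.259.
W_a / W_b = 1.1 / 3.259 = 0.3374.

W_a / W_b ≈ 0.337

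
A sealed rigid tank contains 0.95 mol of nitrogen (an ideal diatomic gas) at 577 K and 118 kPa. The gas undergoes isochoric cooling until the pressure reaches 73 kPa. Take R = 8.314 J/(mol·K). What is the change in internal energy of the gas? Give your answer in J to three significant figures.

Constant volume ⇒ W = 0, so Q = ΔU = nCᵥΔT with Cᵥ = 5R/2 = 20.79 J/(mol·K).
At constant V, T₂/T₁ = P₂/P₁ ⇒ ΔT = T₁(P₂/P₁ − 1) = 577·(73/118 − 1) = -220 K.
ΔU = (0.95)(20.79)(-220) = -4345 J.

ΔU ≈ -4340 J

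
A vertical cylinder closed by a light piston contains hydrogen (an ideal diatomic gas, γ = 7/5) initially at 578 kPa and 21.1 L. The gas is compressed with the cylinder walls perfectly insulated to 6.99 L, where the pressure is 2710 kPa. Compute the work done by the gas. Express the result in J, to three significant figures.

W ≈ -16900 J

Adiabatic: W = (P₁V₁ − P₂V₂)/(γ − 1) with γ = 7/5.
P₁V₁ = 12196 J, P₂V₂ = 18943 J.
W = (12196 − 18943) / 0.4 = -16868 J.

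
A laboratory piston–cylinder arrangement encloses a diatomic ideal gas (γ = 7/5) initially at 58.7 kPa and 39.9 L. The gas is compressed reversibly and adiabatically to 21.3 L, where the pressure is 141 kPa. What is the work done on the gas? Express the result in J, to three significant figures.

Adiabatic: W = (P₁V₁ − P₂V₂)/(γ − 1) with γ = 7/5.
P₁V₁ = 2342 J, P₂V₂ = 3003 J.
W = (2342 − 3003) / 0.4 = -1653 J.
Work on gas = −W_by = 1653 J.

W ≈ 1650 J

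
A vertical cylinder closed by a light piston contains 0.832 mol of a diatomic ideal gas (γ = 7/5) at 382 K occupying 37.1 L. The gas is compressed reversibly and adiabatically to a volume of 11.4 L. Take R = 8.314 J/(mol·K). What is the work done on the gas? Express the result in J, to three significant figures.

Adiabatic: TV^(γ−1) = const with γ = 7/5.
T₂ = T₁ (V₁/V₂)^(γ−1) = 382 × (37.1/11.4)^0.4 = 382 × 1.603 = 612.4 K.
W_by = nCᵥ(T₁ − T₂) = (0.832)(20.79)(382 − 612.4) = -3985 J.
Work on gas = −W_by = 3985 J.

W ≈ 3980 J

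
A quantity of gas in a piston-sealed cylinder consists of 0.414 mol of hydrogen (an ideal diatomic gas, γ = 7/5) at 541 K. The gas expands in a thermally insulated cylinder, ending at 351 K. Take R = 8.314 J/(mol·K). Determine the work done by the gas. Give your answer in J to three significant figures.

Adiabatic ⇒ Q = 0, so W_by = −ΔU = nCᵥ(T₁ − T₂).
Cᵥ = 5R/2 = 20.79 J/(mol·K).
W = (0.414)(20.79)(541 − 351) = 1635 J.

W ≈ 1630 J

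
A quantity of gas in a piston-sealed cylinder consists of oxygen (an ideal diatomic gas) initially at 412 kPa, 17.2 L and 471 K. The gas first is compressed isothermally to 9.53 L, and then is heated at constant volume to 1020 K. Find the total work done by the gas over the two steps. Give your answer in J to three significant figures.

W_total ≈ -4180 J

Step 1 (isothermal): W = P₁V₁ ln(V₂/V₁) = (7086) ln(9.53/17.2) = -4184 J.
Step 2 (isochoric): W = 0 (constant volume).
W_total = -4184 + 0 = -4184 J.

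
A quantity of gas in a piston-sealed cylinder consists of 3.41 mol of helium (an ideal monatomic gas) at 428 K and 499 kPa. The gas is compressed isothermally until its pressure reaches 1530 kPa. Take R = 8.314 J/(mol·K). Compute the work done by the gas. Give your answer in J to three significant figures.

W ≈ -13600 J

Isothermal process: W = nRT ln(V₂/V₁) = nRT ln(P₁/P₂).
W = (3.41)(8.314)(428) × ln(499/1530)
  = 12134 × ln(0.3261) = 12134 × -1.12
W_by_gas = -13595 J.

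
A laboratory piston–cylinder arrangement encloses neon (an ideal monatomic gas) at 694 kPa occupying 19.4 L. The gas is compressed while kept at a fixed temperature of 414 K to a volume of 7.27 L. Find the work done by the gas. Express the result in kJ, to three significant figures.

Isothermal: W = nRT ln(V₂/V₁) = P₁V₁ ln(V₂/V₁).
P₁V₁ = (694 kPa)(19.4 L) = 13464 J.
W = 13464 × ln(7.27/19.4) = 13464 × -0.9815
W_by_gas = -13215 J.

W ≈ -13.2 kJ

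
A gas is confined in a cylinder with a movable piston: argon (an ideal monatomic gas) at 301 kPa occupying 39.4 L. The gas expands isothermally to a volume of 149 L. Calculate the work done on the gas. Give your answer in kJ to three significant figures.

W ≈ -15.8 kJ

Isothermal: W = nRT ln(V₂/V₁) = P₁V₁ ln(V₂/V₁).
P₁V₁ = (301 kPa)(39.4 L) = 11859 J.
W = 11859 × ln(149/39.4) = 11859 × 1.33
W_by_gas = 15775 J; work on gas = −W_by = -15775 J.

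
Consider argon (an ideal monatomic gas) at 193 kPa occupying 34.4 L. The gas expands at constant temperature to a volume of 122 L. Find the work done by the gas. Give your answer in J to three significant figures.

W ≈ 8400 J

Isothermal: W = nRT ln(V₂/V₁) = P₁V₁ ln(V₂/V₁).
P₁V₁ = (193 kPa)(34.4 L) = 6639 J.
W = 6639 × ln(122/34.4) = 6639 × 1.266
W_by_gas = 8405 J.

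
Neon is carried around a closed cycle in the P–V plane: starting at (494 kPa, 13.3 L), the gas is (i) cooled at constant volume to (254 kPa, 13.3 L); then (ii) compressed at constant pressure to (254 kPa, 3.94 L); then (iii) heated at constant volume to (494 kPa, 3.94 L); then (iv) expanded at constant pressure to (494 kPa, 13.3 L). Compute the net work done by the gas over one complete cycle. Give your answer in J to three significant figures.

W_net ≈ 2250 J

Constant-volume legs do no work.
W(ii) = (254)(3.94 − 13.3) = -2377 J; W(iv) = (494)(13.3 − 3.94) = 4624 J.
W_net = -2377 + 4624 = 2246 J (the clockwise enclosed area).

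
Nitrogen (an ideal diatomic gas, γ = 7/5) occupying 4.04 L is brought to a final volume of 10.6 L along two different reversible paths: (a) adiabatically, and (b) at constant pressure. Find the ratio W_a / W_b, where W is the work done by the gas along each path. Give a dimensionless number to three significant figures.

Path (a) adiabatic: W = P₁V₁(1 − (V₁/V₂)^(γ−1))/(γ−1) → W_a/(P₁V₁) = 0.8003.
Path (b) isobaric: W = P₁(V₂ − V₁) → W_b/(P₁V₁) = 1.624.
W_a / W_b = 0.8003 / 1.624 = 0.4929.

W_a / W_b ≈ 0.493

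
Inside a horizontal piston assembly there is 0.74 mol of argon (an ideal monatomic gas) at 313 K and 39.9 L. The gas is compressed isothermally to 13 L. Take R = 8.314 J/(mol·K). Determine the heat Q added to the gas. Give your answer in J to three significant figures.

Q ≈ -2160 J

Isothermal ⇒ ΔU = 0, so Q = W = nRT ln(V₂/V₁).
Q = (0.74)(8.314)(313) ln(13/39.9) = 1926 × -1.121 = -2160 J.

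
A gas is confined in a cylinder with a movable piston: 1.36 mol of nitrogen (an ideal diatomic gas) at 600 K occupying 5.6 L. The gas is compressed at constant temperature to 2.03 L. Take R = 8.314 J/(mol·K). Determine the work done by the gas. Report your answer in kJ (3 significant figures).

W ≈ -6.88 kJ

Isothermal: W = nRT ln(V₂/V₁).
W = (1.36)(8.314)(600) × ln(2.03/5.6)
  = 6784 × -1.015
W_by_gas = -6884 J.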